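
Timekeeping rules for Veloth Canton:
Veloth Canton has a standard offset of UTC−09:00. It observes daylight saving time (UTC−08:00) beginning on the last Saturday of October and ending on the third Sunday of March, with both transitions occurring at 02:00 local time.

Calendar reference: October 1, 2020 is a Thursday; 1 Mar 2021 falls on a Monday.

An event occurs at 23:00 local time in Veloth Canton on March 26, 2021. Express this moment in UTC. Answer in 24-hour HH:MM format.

08:00

1 October 2020 is a Thursday, so Saturdays fall on 3, 10, 17, 24, 31; the last is October 31.
1 March 2021 is a Monday, so the first Sunday is March 7 and the third is March 21.
March 26, 2021 does not fall between 31 October 2020 and 21 March 2021, so daylight saving is not in effect and Veloth Canton is at UTC−09:00.
23:00 local + 9h = 08:00 UTC (rolling into the next day, 27 March 2021).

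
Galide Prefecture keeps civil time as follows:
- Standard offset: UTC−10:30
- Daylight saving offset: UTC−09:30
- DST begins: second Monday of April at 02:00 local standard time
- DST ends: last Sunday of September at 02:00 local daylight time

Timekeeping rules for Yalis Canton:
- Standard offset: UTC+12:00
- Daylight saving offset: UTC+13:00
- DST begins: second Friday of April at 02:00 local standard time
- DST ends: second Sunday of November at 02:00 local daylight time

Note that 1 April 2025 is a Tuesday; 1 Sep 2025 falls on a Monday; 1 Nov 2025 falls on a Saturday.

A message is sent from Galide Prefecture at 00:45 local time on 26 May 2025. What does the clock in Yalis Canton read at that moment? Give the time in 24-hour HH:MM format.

23:15

1 April 2025 is a Tuesday, so the first Monday is April 7 and the second is April 14.
1 September 2025 is a Monday, so Sundays fall on 7, 14, 21, 28; the last is September 28.
Daylight saving runs 14 April – 28 September; 26 May 2025 is inside that window, so Galide Prefecture is at UTC−09:30.
00:45 Galide Prefecture + 9h30m = 10:15 UTC.
1 April 2025 is a Tuesday, so the first Friday is April 4 and the second is April 11.
1 November 2025 is a Saturday, so the first Sunday is November 2 and the second is November 9.
At the standard offset (UTC+12:00), 10:15 UTC + 12h = 22:15 Yalis Canton standard time.
The standard-time date in Yalis Canton, 26 May 2025, lies within the daylight-saving period (11 April – 9 November), so Yalis Canton is on daylight time, UTC+13:00.
10:15 UTC + 13h = 23:15 Yalis Canton.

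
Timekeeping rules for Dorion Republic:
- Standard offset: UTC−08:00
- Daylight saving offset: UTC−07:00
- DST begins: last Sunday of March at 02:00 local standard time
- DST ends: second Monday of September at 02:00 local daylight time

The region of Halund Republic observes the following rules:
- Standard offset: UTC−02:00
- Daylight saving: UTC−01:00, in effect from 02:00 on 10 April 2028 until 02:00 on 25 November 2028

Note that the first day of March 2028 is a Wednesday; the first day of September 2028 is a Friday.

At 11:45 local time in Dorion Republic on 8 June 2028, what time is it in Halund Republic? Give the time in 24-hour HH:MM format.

17:45

1 March 2028 is a Wednesday, so Sundays fall on 5, 12, 19, 26; the last is March 26.
1 September 2028 is a Friday, so the first Monday is September 4 and the second is September 11.
Daylight saving runs 26 March – 11 September; 8 June 2028 is inside that window, so Dorion Republic is at UTC−07:00.
11:45 Dorion Republic + 7h = 18:45 UTC.
At the standard offset (UTC−02:00), 18:45 UTC − 2h = 16:45 Halund Republic standard time.
Daylight saving runs 10 April – 25 November; the standard-time date in Halund Republic, 8 June 2028, is inside that window, so Halund Republic is at UTC−01:00.
18:45 UTC − 1h = 17:45 Halund Republic.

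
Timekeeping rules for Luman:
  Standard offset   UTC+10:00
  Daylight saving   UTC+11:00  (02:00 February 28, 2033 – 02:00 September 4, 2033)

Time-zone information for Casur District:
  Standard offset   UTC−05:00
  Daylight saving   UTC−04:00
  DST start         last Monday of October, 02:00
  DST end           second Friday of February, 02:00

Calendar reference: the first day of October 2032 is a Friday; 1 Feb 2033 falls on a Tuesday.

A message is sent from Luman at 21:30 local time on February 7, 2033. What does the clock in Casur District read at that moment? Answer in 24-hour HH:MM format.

07:30

February 7, 2033 does not fall between 28 February and 4 September, so daylight saving is not in effect and Luman is at UTC+10:00.
21:30 Luman − 10h = 11:30 UTC.
1 October 2032 is a Friday, so Mondays fall on 4, 11, 18, 25; the last is October 25.
1 February 2033 is a Tuesday, so the first Friday is February 4 and the second is February 11.
At the standard offset (UTC−05:00), 11:30 UTC − 5h = 06:30 Casur District standard time.
The standard-time date in Casur District, February 7, 2033, falls between 25 October 2032 and 11 February 2033, so daylight saving is in effect and Casur District is at UTC−04:00.
11:30 UTC − 4h = 07:30 Casur District.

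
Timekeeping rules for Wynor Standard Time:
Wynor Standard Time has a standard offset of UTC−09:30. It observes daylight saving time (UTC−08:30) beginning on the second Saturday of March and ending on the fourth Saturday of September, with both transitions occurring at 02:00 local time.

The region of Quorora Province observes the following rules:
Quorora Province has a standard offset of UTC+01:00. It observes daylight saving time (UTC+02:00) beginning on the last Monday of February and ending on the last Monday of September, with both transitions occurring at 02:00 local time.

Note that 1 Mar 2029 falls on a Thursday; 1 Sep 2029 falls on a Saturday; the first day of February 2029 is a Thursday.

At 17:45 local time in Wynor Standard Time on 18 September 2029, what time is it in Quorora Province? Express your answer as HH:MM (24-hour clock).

1 March 2029 is a Thursday, so the first Saturday is March 3 and the second is March 10.
1 September 2029 is a Saturday, so the first Saturday is September 1 and the fourth is September 22.
Daylight saving runs 10 March – 22 September; 18 September 2029 is inside that window, so Wynor Standard Time is at UTC−08:30.
17:45 Wynor Standard Time + 8h30m = 02:15 UTC (rolling into the next day, 19 September 2029).
1 February 2029 is a Thursday, so Mondays fall on 5, 12, 19, 26; the last is February 26.
1 September 2029 is a Saturday, so Mondays fall on 3, 10, 17, 24; the last is September 24.
At the standard offset (UTC+01:00), 02:15 UTC + 1h = 03:15 Quorora Province standard time.
Daylight saving runs 26 February – 24 September; the standard-time date in Quorora Province, 19 September 2029, is inside that window, so Quorora Province is at UTC+02:00.
02:15 UTC + 2h = 04:15 Quorora Province.

04:15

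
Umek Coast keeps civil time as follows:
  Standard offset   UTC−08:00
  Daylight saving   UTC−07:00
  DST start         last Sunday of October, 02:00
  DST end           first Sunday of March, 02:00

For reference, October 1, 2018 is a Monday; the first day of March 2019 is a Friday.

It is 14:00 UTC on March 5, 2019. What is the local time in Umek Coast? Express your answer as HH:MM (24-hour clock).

1 October 2018 is a Monday, so Sundays fall on 7, 14, 21, 28; the last is October 28.
1 March 2019 is a Friday, so the first Sunday is March 3.
At the standard offset (UTC−08:00), 14:00 UTC − 8h = 06:00 Umek Coast standard time.
The standard-time date in Umek Coast, March 5, 2019, is outside the daylight-saving period (28 October 2018 – 3 March 2019), so Umek Coast is on standard time, UTC−08:00.
14:00 UTC − 8h = 06:00 local.

06:00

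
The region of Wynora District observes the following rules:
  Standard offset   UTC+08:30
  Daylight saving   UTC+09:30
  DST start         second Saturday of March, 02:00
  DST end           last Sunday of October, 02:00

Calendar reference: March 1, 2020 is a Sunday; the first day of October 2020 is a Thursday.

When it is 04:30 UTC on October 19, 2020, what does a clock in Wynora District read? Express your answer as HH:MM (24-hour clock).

1 March 2020 is a Sunday, so the first Saturday is March 7 and the second is March 14.
1 October 2020 is a Thursday, so Sundays fall on 4, 11, 18, 25; the last is October 25.
At the standard offset (UTC+08:30), 04:30 UTC + 8h30m = 13:00 Wynora District standard time.
The standard-time date in Wynora District, October 19, 2020, lies within the daylight-saving period (14 March – 25 October), so Wynora District is on daylight time, UTC+09:30.
04:30 UTC + 9h30m = 14:00 local.

14:00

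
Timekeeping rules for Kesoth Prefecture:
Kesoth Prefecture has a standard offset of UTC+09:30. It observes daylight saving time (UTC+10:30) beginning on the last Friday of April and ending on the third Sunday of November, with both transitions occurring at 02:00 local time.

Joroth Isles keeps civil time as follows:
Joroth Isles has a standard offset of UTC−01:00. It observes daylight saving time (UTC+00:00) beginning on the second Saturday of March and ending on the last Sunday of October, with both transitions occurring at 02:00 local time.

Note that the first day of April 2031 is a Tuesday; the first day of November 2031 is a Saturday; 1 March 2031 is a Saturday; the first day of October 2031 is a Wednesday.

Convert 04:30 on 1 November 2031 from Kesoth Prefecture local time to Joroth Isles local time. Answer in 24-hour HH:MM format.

17:00

1 April 2031 is a Tuesday, so Fridays fall on 4, 11, 18, 25; the last is April 25.
1 November 2031 is a Saturday, so the first Sunday is November 2 and the third is November 16.
1 November 2031 falls between 25 April and 16 November, so daylight saving is in effect and Kesoth Prefecture is at UTC+10:30.
04:30 Kesoth Prefecture − 10h30m = 18:00 UTC (rolling into the previous day, 31 October 2031).
1 March 2031 is a Saturday, so the first Saturday is March 1 and the second is March 8.
1 October 2031 is a Wednesday, so Sundays fall on 5, 12, 19, 26; the last is October 26.
At the standard offset (UTC−01:00), 18:00 UTC − 1h = 17:00 Joroth Isles standard time.
The standard-time date in Joroth Isles, 31 October 2031, does not fall between 8 March and 26 October, so daylight saving is not in effect and Joroth Isles is at UTC−01:00.
18:00 UTC − 1h = 17:00 Joroth Isles.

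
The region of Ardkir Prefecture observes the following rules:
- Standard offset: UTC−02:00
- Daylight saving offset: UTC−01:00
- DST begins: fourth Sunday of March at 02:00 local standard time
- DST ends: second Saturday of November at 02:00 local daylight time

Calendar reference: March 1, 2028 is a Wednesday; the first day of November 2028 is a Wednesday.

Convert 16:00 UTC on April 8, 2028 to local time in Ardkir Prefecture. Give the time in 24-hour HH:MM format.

1 March 2028 is a Wednesday, so the first Sunday is March 5 and the fourth is March 26.
1 November 2028 is a Wednesday, so the first Saturday is November 4 and the second is November 11.
At the standard offset (UTC−02:00), 16:00 UTC − 2h = 14:00 Ardkir Prefecture standard time.
The standard-time date in Ardkir Prefecture, April 8, 2028, falls between 26 March and 11 November, so daylight saving is in effect and Ardkir Prefecture is at UTC−01:00.
16:00 UTC − 1h = 15:00 local.

15:00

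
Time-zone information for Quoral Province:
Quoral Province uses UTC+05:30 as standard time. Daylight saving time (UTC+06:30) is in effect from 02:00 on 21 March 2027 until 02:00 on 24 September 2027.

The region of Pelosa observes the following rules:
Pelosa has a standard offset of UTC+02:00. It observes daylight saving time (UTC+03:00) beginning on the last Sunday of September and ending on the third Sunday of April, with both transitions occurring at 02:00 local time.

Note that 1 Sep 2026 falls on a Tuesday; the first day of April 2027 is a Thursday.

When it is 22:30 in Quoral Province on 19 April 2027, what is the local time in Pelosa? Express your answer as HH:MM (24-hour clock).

Daylight saving runs 21 March – 24 September; 19 April 2027 is inside that window, so Quoral Province is at UTC+06:30.
22:30 Quoral Province − 6h30m = 16:00 UTC.
1 September 2026 is a Tuesday, so Sundays fall on 6, 13, 20, 27; the last is September 27.
1 April 2027 is a Thursday, so the first Sunday is April 4 and the third is April 18.
At the standard offset (UTC+02:00), 16:00 UTC + 2h = 18:00 Pelosa standard time.
Daylight saving runs 27 September 2026 – 18 April 2027; the standard-time date in Pelosa, 19 April 2027, is outside that window, so Pelosa is on standard time at UTC+02:00.
16:00 UTC + 2h = 18:00 Pelosa.

18:00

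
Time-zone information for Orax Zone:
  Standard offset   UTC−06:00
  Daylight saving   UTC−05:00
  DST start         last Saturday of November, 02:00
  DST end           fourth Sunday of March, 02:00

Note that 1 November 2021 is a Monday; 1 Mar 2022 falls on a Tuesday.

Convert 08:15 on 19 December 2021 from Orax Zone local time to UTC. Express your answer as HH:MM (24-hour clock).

1 November 2021 is a Monday, so Saturdays fall on 6, 13, 20, 27; the last is November 27.
1 March 2022 is a Tuesday, so the first Sunday is March 6 and the fourth is March 27.
19 December 2021 lies within the daylight-saving period (27 November 2021 – 27 March 2022), so Orax Zone is on daylight time, UTC−05:00.
08:15 local + 5h = 13:15 UTC.

13:15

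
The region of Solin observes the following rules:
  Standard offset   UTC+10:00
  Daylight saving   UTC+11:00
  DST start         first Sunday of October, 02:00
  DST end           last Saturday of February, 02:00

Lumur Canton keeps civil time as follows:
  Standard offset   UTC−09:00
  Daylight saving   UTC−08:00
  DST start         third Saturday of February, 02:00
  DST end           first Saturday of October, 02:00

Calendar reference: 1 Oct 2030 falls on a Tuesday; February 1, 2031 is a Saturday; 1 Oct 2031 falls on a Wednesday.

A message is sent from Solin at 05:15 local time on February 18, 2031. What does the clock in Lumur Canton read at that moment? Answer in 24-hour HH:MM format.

1 October 2030 is a Tuesday, so the first Sunday is October 6.
1 February 2031 is a Saturday, so Saturdays fall on 1, 8, 15, 22; the last is February 22.
February 18, 2031 lies within the daylight-saving period (6 October 2030 – 22 February 2031), so Solin is on daylight time, UTC+11:00.
05:15 Solin − 11h = 18:15 UTC (rolling into the previous day, 17 February 2031).
1 February 2031 is a Saturday, so the first Saturday is February 1 and the third is February 15.
1 October 2031 is a Wednesday, so the first Saturday is October 4.
At the standard offset (UTC−09:00), 18:15 UTC − 9h = 09:15 Lumur Canton standard time.
The standard-time date in Lumur Canton, February 17, 2031, falls between 15 February and 4 October, so daylight saving is in effect and Lumur Canton is at UTC−08:00.
18:15 UTC − 8h = 10:15 Lumur Canton.

10:15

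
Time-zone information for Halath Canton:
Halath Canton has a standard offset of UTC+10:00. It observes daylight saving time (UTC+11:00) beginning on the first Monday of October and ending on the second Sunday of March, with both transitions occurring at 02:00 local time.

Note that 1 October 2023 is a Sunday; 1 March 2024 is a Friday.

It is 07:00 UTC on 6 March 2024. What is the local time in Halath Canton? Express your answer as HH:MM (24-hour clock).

18:00

1 October 2023 is a Sunday, so the first Monday is October 2.
1 March 2024 is a Friday, so the first Sunday is March 3 and the second is March 10.
At the standard offset (UTC+10:00), 07:00 UTC + 10h = 17:00 Halath Canton standard time.
The standard-time date in Halath Canton, 6 March 2024, falls between 2 October 2023 and 10 March 2024, so daylight saving is in effect and Halath Canton is at UTC+11:00.
07:00 UTC + 11h = 18:00 local.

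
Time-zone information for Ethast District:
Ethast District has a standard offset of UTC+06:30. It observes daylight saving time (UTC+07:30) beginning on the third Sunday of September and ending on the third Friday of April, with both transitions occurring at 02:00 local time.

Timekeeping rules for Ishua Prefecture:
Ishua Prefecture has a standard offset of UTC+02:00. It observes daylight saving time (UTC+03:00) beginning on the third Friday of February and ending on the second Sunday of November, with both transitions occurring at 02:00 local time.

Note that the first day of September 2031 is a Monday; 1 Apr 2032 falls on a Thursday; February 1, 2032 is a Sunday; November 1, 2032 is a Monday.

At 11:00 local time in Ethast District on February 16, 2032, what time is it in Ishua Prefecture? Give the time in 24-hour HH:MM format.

1 September 2031 is a Monday, so the first Sunday is September 7 and the third is September 21.
1 April 2032 is a Thursday, so the first Friday is April 2 and the third is April 16.
February 16, 2032 falls between 21 September 2031 and 16 April 2032, so daylight saving is in effect and Ethast District is at UTC+07:30.
11:00 Ethast District − 7h30m = 03:30 UTC.
1 February 2032 is a Sunday, so the first Friday is February 6 and the third is February 20.
1 November 2032 is a Monday, so the first Sunday is November 7 and the second is November 14.
At the standard offset (UTC+02:00), 03:30 UTC + 2h = 05:30 Ishua Prefecture standard time.
The standard-time date in Ishua Prefecture, February 16, 2032, does not fall between 20 February and 14 November, so daylight saving is not in effect and Ishua Prefecture is at UTC+02:00.
03:30 UTC + 2h = 05:30 Ishua Prefecture.

05:30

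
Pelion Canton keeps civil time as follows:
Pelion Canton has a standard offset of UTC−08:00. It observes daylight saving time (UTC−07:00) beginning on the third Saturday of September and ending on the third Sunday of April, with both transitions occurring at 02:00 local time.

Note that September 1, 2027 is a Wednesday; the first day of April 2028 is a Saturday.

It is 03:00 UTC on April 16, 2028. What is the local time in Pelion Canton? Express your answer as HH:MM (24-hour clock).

20:00

1 September 2027 is a Wednesday, so the first Saturday is September 4 and the third is September 18.
1 April 2028 is a Saturday, so the first Sunday is April 2 and the third is April 16.
At the standard offset (UTC−08:00), 03:00 UTC − 8h = 19:00 Pelion Canton standard time (rolling into the previous day, 15 April 2028).
The standard-time date in Pelion Canton, April 15, 2028, falls between 18 September 2027 and 16 April 2028, so daylight saving is in effect and Pelion Canton is at UTC−07:00.
03:00 UTC − 7h = 20:00 local (rolling into the previous day, 15 April 2028).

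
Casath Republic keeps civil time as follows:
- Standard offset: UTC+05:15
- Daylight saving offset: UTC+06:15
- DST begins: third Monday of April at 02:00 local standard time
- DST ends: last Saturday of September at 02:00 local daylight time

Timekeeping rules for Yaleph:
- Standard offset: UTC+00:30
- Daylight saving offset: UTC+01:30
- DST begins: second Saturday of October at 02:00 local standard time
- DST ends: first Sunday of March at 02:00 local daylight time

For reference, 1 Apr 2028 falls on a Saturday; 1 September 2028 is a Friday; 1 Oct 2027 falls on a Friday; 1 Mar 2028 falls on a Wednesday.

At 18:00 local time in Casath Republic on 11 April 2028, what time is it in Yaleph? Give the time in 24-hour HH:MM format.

1 April 2028 is a Saturday, so the first Monday is April 3 and the third is April 17.
1 September 2028 is a Friday, so Saturdays fall on 2, 9, 16, 23, 30; the last is September 30.
11 April 2028 is outside the daylight-saving period (17 April – 30 September), so Casath Republic is on standard time, UTC+05:15.
18:00 Casath Republic − 5h15m = 12:45 UTC.
1 October 2027 is a Friday, so the first Saturday is October 2 and the second is October 9.
1 March 2028 is a Wednesday, so the first Sunday is March 5.
At the standard offset (UTC+00:30), 12:45 UTC + 0h30m = 13:15 Yaleph standard time.
Daylight saving runs 9 October 2027 – 5 March 2028; the standard-time date in Yaleph, 11 April 2028, is outside that window, so Yaleph is on standard time at UTC+00:30.
12:45 UTC + 0h30m = 13:15 Yaleph.

13:15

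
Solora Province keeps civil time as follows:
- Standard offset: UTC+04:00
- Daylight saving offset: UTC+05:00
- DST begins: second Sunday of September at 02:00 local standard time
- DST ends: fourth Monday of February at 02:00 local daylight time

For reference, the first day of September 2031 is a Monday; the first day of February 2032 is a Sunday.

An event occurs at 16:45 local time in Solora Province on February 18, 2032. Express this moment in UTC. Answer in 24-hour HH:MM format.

11:45

1 September 2031 is a Monday, so the first Sunday is September 7 and the second is September 14.
1 February 2032 is a Sunday, so the first Monday is February 2 and the fourth is February 23.
Daylight saving runs 14 September 2031 – 23 February 2032; February 18, 2032 is inside that window, so Solora Province is at UTC+05:00.
16:45 local − 5h = 11:45 UTC.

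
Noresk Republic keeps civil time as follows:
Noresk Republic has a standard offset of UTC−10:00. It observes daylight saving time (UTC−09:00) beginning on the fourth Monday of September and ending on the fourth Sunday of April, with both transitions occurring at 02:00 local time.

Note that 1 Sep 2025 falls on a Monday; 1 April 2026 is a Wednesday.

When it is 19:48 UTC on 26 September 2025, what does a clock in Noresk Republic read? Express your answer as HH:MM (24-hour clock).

10:48

1 September 2025 is a Monday, so the first Monday is September 1 and the fourth is September 22.
1 April 2026 is a Wednesday, so the first Sunday is April 5 and the fourth is April 26.
At the standard offset (UTC−10:00), 19:48 UTC − 10h = 09:48 Noresk Republic standard time.
The standard-time date in Noresk Republic, 26 September 2025, falls between 22 September 2025 and 26 April 2026, so daylight saving is in effect and Noresk Republic is at UTC−09:00.
19:48 UTC − 9h = 10:48 local.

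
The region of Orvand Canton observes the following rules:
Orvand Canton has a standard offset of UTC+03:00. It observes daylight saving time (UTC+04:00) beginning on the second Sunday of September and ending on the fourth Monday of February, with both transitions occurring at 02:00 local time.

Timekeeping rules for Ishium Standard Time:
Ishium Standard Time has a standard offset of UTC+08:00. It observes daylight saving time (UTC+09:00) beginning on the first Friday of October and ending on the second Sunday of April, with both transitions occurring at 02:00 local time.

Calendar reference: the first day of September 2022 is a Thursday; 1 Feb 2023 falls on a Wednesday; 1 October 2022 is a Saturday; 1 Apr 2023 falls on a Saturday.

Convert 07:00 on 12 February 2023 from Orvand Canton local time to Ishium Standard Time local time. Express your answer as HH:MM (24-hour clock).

1 September 2022 is a Thursday, so the first Sunday is September 4 and the second is September 11.
1 February 2023 is a Wednesday, so the first Monday is February 6 and the fourth is February 27.
Daylight saving runs 11 September 2022 – 27 February 2023; 12 February 2023 is inside that window, so Orvand Canton is at UTC+04:00.
07:00 Orvand Canton − 4h = 03:00 UTC.
1 October 2022 is a Saturday, so the first Friday is October 7.
1 April 2023 is a Saturday, so the first Sunday is April 2 and the second is April 9.
At the standard offset (UTC+08:00), 03:00 UTC + 8h = 11:00 Ishium Standard Time standard time.
The standard-time date in Ishium Standard Time, 12 February 2023, falls between 7 October 2022 and 9 April 2023, so daylight saving is in effect and Ishium Standard Time is at UTC+09:00.
03:00 UTC + 9h = 12:00 Ishium Standard Time.

12:00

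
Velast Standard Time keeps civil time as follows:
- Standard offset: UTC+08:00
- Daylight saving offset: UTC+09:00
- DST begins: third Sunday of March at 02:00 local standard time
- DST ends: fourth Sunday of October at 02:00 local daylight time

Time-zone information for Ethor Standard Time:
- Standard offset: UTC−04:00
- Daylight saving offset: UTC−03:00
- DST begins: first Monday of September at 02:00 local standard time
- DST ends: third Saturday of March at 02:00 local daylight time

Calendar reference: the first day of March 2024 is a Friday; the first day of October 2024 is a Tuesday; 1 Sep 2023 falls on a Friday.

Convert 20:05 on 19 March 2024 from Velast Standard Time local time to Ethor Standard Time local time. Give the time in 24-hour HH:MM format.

1 March 2024 is a Friday, so the first Sunday is March 3 and the third is March 17.
1 October 2024 is a Tuesday, so the first Sunday is October 6 and the fourth is October 27.
19 March 2024 falls between 17 March and 27 October, so daylight saving is in effect and Velast Standard Time is at UTC+09:00.
20:05 Velast Standard Time − 9h = 11:05 UTC.
1 September 2023 is a Friday, so the first Monday is September 4.
1 March 2024 is a Friday, so the first Saturday is March 2 and the third is March 16.
At the standard offset (UTC−04:00), 11:05 UTC − 4h = 07:05 Ethor Standard Time standard time.
The standard-time date in Ethor Standard Time, 19 March 2024, is outside the daylight-saving period (4 September 2023 – 16 March 2024), so Ethor Standard Time is on standard time, UTC−04:00.
11:05 UTC − 4h = 07:05 Ethor Standard Time.

07:05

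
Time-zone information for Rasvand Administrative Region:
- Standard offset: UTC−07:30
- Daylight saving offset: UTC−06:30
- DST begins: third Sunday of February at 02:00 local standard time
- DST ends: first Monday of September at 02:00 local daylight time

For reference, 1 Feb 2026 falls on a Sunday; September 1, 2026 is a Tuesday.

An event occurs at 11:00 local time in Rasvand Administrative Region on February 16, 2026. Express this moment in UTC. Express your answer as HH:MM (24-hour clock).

17:30

1 February 2026 is a Sunday, so the first Sunday is February 1 and the third is February 15.
1 September 2026 is a Tuesday, so the first Monday is September 7.
February 16, 2026 falls between 15 February and 7 September, so daylight saving is in effect and Rasvand Administrative Region is at UTC−06:30.
11:00 local + 6h30m = 17:30 UTC.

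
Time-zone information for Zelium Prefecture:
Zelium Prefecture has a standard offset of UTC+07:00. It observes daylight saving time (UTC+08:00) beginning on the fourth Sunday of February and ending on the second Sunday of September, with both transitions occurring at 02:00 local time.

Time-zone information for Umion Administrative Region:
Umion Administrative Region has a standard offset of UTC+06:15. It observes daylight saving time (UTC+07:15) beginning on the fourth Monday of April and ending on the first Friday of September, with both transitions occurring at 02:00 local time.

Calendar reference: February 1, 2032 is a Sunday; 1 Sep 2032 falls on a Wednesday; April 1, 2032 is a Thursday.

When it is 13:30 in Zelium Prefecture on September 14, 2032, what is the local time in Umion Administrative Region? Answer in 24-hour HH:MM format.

12:45

1 February 2032 is a Sunday, so the first Sunday is February 1 and the fourth is February 22.
1 September 2032 is a Wednesday, so the first Sunday is September 5 and the second is September 12.
September 14, 2032 does not fall between 22 February and 12 September, so daylight saving is not in effect and Zelium Prefecture is at UTC+07:00.
13:30 Zelium Prefecture − 7h = 06:30 UTC.
1 April 2032 is a Thursday, so the first Monday is April 5 and the fourth is April 26.
1 September 2032 is a Wednesday, so the first Friday is September 3.
At the standard offset (UTC+06:15), 06:30 UTC + 6h15m = 12:45 Umion Administrative Region standard time.
Daylight saving runs 26 April – 3 September; the standard-time date in Umion Administrative Region, September 14, 2032, is outside that window, so Umion Administrative Region is on standard time at UTC+06:15.
06:30 UTC + 6h15m = 12:45 Umion Administrative Region.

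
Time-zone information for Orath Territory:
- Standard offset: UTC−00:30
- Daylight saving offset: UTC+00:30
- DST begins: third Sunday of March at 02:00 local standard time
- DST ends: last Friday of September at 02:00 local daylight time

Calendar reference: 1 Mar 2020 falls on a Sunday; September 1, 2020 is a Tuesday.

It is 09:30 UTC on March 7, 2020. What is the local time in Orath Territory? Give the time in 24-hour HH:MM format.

09:00

1 March 2020 is a Sunday, so the first Sunday is March 1 and the third is March 15.
1 September 2020 is a Tuesday, so Fridays fall on 4, 11, 18, 25; the last is September 25.
At the standard offset (UTC−00:30), 09:30 UTC − 0h30m = 09:00 Orath Territory standard time.
Daylight saving runs 15 March – 25 September; the standard-time date in Orath Territory, March 7, 2020, is outside that window, so Orath Territory is on standard time at UTC−00:30.
09:30 UTC − 0h30m = 09:00 local.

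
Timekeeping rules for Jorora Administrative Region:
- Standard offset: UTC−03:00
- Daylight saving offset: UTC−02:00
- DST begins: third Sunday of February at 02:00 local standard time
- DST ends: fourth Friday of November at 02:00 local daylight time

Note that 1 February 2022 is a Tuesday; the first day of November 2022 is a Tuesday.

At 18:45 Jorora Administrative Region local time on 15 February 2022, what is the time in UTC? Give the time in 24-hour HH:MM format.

21:45

1 February 2022 is a Tuesday, so the first Sunday is February 6 and the third is February 20.
1 November 2022 is a Tuesday, so the first Friday is November 4 and the fourth is November 25.
15 February 2022 does not fall between 20 February and 25 November, so daylight saving is not in effect and Jorora Administrative Region is at UTC−03:00.
18:45 local + 3h = 21:45 UTC.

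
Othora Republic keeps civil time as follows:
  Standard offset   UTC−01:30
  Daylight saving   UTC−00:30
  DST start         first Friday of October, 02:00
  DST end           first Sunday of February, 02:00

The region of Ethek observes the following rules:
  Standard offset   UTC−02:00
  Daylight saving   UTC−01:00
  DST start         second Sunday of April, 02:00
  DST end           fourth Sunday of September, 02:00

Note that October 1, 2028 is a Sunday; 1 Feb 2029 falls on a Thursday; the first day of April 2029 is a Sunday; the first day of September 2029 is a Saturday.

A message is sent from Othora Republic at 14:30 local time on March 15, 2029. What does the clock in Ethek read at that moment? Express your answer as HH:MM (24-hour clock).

1 October 2028 is a Sunday, so the first Friday is October 6.
1 February 2029 is a Thursday, so the first Sunday is February 4.
March 15, 2029 is outside the daylight-saving period (6 October 2028 – 4 February 2029), so Othora Republic is on standard time, UTC−01:30.
14:30 Othora Republic + 1h30m = 16:00 UTC.
1 April 2029 is a Sunday, so the first Sunday is April 1 and the second is April 8.
1 September 2029 is a Saturday, so the first Sunday is September 2 and the fourth is September 23.
At the standard offset (UTC−02:00), 16:00 UTC − 2h = 14:00 Ethek standard time.
The standard-time date in Ethek, March 15, 2029, is outside the daylight-saving period (8 April – 23 September), so Ethek is on standard time, UTC−02:00.
16:00 UTC − 2h = 14:00 Ethek.

14:00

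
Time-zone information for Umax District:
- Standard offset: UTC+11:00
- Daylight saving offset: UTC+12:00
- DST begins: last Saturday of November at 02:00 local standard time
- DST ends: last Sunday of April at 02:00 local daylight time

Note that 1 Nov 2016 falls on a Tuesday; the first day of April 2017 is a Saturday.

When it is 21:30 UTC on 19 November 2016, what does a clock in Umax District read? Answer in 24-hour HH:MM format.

08:30

1 November 2016 is a Tuesday, so Saturdays fall on 5, 12, 19, 26; the last is November 26.
1 April 2017 is a Saturday, so Sundays fall on 2, 9, 16, 23, 30; the last is April 30.
At the standard offset (UTC+11:00), 21:30 UTC + 11h = 08:30 Umax District standard time (rolling into the next day, 20 November 2016).
The standard-time date in Umax District, 20 November 2016, does not fall between 26 November 2016 and 30 April 2017, so daylight saving is not in effect and Umax District is at UTC+11:00.
21:30 UTC + 11h = 08:30 local (rolling into the next day, 20 November 2016).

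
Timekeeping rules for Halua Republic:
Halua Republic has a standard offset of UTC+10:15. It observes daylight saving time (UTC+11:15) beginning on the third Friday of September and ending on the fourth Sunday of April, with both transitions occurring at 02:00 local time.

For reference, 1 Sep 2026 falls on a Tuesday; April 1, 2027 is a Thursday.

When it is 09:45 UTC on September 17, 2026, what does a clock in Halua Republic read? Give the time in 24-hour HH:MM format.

20:00

1 September 2026 is a Tuesday, so the first Friday is September 4 and the third is September 18.
1 April 2027 is a Thursday, so the first Sunday is April 4 and the fourth is April 25.
At the standard offset (UTC+10:15), 09:45 UTC + 10h15m = 20:00 Halua Republic standard time.
Daylight saving runs 18 September 2026 – 25 April 2027; the standard-time date in Halua Republic, September 17, 2026, is outside that window, so Halua Republic is on standard time at UTC+10:15.
09:45 UTC + 10h15m = 20:00 local.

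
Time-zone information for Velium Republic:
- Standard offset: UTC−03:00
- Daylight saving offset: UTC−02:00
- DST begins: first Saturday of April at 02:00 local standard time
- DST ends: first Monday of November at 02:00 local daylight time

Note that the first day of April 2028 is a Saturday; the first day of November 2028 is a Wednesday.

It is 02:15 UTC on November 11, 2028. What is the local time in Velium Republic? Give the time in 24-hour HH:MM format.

23:15

1 April 2028 is a Saturday, so the first Saturday is April 1.
1 November 2028 is a Wednesday, so the first Monday is November 6.
At the standard offset (UTC−03:00), 02:15 UTC − 3h = 23:15 Velium Republic standard time (rolling into the previous day, 10 November 2028).
The standard-time date in Velium Republic, November 10, 2028, does not fall between 1 April and 6 November, so daylight saving is not in effect and Velium Republic is at UTC−03:00.
02:15 UTC − 3h = 23:15 local (rolling into the previous day, 10 November 2028).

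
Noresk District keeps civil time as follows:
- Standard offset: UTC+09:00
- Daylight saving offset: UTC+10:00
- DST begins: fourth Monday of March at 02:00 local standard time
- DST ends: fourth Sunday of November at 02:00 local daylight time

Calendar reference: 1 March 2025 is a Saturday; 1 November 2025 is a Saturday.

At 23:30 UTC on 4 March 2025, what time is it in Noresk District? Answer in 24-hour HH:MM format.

08:30

1 March 2025 is a Saturday, so the first Monday is March 3 and the fourth is March 24.
1 November 2025 is a Saturday, so the first Sunday is November 2 and the fourth is November 23.
At the standard offset (UTC+09:00), 23:30 UTC + 9h = 08:30 Noresk District standard time (rolling into the next day, 5 March 2025).
The standard-time date in Noresk District, 5 March 2025, does not fall between 24 March and 23 November, so daylight saving is not in effect and Noresk District is at UTC+09:00.
23:30 UTC + 9h = 08:30 local (rolling into the next day, 5 March 2025).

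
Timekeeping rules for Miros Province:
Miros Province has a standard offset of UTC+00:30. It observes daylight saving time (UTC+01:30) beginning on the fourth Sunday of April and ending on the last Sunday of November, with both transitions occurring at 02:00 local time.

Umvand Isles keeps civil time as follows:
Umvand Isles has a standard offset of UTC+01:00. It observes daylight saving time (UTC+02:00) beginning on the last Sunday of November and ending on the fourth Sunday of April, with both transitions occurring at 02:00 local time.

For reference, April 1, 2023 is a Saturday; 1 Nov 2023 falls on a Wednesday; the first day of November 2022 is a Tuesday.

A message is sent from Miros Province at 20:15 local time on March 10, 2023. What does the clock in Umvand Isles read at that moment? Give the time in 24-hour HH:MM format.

1 April 2023 is a Saturday, so the first Sunday is April 2 and the fourth is April 23.
1 November 2023 is a Wednesday, so Sundays fall on 5, 12, 19, 26; the last is November 26.
March 10, 2023 does not fall between 23 April and 26 November, so daylight saving is not in effect and Miros Province is at UTC+00:30.
20:15 Miros Province − 0h30m = 19:45 UTC.
1 November 2022 is a Tuesday, so Sundays fall on 6, 13, 20, 27; the last is November 27.
1 April 2023 is a Saturday, so the first Sunday is April 2 and the fourth is April 23.
At the standard offset (UTC+01:00), 19:45 UTC + 1h = 20:45 Umvand Isles standard time.
The standard-time date in Umvand Isles, March 10, 2023, falls between 27 November 2022 and 23 April 2023, so daylight saving is in effect and Umvand Isles is at UTC+02:00.
19:45 UTC + 2h = 21:45 Umvand Isles.

21:45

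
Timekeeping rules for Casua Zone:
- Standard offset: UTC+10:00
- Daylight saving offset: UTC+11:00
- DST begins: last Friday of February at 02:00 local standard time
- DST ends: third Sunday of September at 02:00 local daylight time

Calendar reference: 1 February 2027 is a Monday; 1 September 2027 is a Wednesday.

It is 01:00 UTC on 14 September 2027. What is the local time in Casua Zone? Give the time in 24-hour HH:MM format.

12:00

1 February 2027 is a Monday, so Fridays fall on 5, 12, 19, 26; the last is February 26.
1 September 2027 is a Wednesday, so the first Sunday is September 5 and the third is September 19.
At the standard offset (UTC+10:00), 01:00 UTC + 10h = 11:00 Casua Zone standard time.
Daylight saving runs 26 February – 19 September; the standard-time date in Casua Zone, 14 September 2027, is inside that window, so Casua Zone is at UTC+11:00.
01:00 UTC + 11h = 12:00 local.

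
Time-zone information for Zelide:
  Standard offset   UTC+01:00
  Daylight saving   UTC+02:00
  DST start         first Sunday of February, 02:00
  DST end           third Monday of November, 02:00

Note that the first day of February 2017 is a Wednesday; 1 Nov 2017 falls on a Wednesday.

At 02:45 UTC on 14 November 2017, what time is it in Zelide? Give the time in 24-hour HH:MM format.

04:45

1 February 2017 is a Wednesday, so the first Sunday is February 5.
1 November 2017 is a Wednesday, so the first Monday is November 6 and the third is November 20.
At the standard offset (UTC+01:00), 02:45 UTC + 1h = 03:45 Zelide standard time.
Daylight saving runs 5 February – 20 November; the standard-time date in Zelide, 14 November 2017, is inside that window, so Zelide is at UTC+02:00.
02:45 UTC + 2h = 04:45 local.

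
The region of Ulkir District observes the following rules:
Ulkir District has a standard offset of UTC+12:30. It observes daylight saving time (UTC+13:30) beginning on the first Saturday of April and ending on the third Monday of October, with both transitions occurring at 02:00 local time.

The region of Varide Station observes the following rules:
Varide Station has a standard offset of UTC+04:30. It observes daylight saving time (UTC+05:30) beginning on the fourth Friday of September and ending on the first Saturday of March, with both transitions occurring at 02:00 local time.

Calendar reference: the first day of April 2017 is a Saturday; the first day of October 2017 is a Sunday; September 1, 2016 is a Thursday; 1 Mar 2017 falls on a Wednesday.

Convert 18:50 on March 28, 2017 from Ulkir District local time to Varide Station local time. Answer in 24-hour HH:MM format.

10:50

1 April 2017 is a Saturday, so the first Saturday is April 1.
1 October 2017 is a Sunday, so the first Monday is October 2 and the third is October 16.
March 28, 2017 is outside the daylight-saving period (1 April – 16 October), so Ulkir District is on standard time, UTC+12:30.
18:50 Ulkir District − 12h30m = 06:20 UTC.
1 September 2016 is a Thursday, so the first Friday is September 2 and the fourth is September 23.
1 March 2017 is a Wednesday, so the first Saturday is March 4.
At the standard offset (UTC+04:30), 06:20 UTC + 4h30m = 10:50 Varide Station standard time.
The standard-time date in Varide Station, March 28, 2017, does not fall between 23 September 2016 and 4 March 2017, so daylight saving is not in effect and Varide Station is at UTC+04:30.
06:20 UTC + 4h30m = 10:50 Varide Station.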